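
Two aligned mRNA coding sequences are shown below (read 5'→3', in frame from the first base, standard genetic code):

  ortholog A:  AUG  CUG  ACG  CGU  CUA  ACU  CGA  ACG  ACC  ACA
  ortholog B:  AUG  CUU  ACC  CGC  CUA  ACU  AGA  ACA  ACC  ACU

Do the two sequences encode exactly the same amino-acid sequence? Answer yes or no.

Codon 1: AUG Met / AUG Met — identical.
Codon 2: CUG Leu / CUU Leu — synonymous.
Codon 3: ACG Thr / ACC Thr — synonymous.
Codon 4: CGU Arg / CGC Arg — synonymous.
Codon 5: CUA Leu / CUA Leu — identical.
Codon 6: ACU Thr / ACU Thr — identical.
Codon 7: CGA Arg / AGA Arg — synonymous.
Codon 8: ACG Thr / ACA Thr — synonymous.
Codon 9: ACC Thr / ACC Thr — identical.
Codon 10: ACA Thr / ACU Thr — synonymous.
Nonsynonymous differences: 0 → same protein.

yes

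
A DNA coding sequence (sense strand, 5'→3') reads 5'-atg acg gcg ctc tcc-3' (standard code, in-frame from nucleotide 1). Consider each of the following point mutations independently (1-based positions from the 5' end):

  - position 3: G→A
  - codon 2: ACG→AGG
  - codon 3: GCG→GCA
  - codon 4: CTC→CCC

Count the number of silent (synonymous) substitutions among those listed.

1

Codon 1: ATG (Met) → ATA (Ile) — missense.
Codon 2: ACG (Thr) → AGG (Arg) — missense.
Codon 3: GCG (Ala) → GCA (Ala) — synonymous.
Codon 4: CTC (Leu) → CCC (Pro) — missense.
Synonymous: 1 of 4.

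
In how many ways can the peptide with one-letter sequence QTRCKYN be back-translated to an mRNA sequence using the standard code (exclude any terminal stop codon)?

Gln: 2 codons.
Thr: 4 codons.
Arg: 6 codons.
Cys: 2 codons.
Lys: 2 codons.
Tyr: 2 codons.
Asn: 2 codons.
2 × 4 × 6 × 2 × 2 × 2 × 2 = 768.

768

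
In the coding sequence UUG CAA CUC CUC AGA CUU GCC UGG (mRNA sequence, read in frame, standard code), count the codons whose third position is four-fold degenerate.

4

Codon 1 UUG (Leu): third position 2-fold.
Codon 2 CAA (Gln): third position 2-fold.
Codon 3 CUC (Leu): third position 4-fold.
Codon 4 CUC (Leu): third position 4-fold.
Codon 5 AGA (Arg): third position 2-fold.
Codon 6 CUU (Leu): third position 4-fold.
Codon 7 GCC (Ala): third position 4-fold.
Codon 8 UGG (Trp): third position 1-fold.
Four-fold degenerate third positions: 4.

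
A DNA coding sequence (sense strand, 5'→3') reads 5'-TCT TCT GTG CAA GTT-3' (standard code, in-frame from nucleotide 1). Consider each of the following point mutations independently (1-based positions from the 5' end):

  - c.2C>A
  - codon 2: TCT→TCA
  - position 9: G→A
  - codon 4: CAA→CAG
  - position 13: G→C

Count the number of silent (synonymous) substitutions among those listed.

Codon 1: TCT (Ser) → TAT (Tyr) — missense.
Codon 2: TCT (Ser) → TCA (Ser) — synonymous.
Codon 3: GTG (Val) → GTA (Val) — synonymous.
Codon 4: CAA (Gln) → CAG (Gln) — synonymous.
Codon 5: GTT (Val) → CTT (Leu) — missense.
Synonymous: 3 of 5.

3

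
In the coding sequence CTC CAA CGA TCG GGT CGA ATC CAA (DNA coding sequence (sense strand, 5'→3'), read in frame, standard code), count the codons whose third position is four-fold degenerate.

5

Codon 1 CTC (Leu): third position 4-fold.
Codon 2 CAA (Gln): third position 2-fold.
Codon 3 CGA (Arg): third position 4-fold.
Codon 4 TCG (Ser): third position 4-fold.
Codon 5 GGT (Gly): third position 4-fold.
Codon 6 CGA (Arg): third position 4-fold.
Codon 7 ATC (Ile): third position 3-fold.
Codon 8 CAA (Gln): third position 2-fold.
Four-fold degenerate third positions: 5.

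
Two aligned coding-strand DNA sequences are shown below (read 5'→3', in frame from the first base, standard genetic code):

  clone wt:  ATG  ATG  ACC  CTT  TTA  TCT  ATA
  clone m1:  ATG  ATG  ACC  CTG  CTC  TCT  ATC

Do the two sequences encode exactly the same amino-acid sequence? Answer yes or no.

Codon 1: ATG Met / ATG Met — identical.
Codon 2: ATG Met / ATG Met — identical.
Codon 3: ACC Thr / ACC Thr — identical.
Codon 4: CTT Leu / CTG Leu — synonymous.
Codon 5: TTA Leu / CTC Leu — synonymous.
Codon 6: TCT Ser / TCT Ser — identical.
Codon 7: ATA Ile / ATC Ile — synonymous.
Nonsynonymous differences: 0 → same protein.

yes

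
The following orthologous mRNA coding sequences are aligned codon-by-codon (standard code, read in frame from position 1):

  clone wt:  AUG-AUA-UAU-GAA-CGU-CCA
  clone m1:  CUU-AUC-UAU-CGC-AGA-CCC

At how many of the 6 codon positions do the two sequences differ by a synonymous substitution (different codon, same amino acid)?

3

Codon 1: AUG Met / CUU Leu — nonsynonymous.
Codon 2: AUA Ile / AUC Ile — synonymous.
Codon 3: UAU Tyr / UAU Tyr — identical.
Codon 4: GAA Glu / CGC Arg — nonsynonymous.
Codon 5: CGU Arg / AGA Arg — synonymous.
Codon 6: CCA Pro / CCC Pro — synonymous.
Synonymous differences: 3.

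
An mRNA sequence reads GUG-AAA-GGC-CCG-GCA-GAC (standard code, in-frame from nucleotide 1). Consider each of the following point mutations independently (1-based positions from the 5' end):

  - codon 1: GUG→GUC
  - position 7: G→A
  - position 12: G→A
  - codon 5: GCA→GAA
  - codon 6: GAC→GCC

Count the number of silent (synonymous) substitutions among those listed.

Codon 1: GUG (Val) → GUC (Val) — synonymous.
Codon 3: GGC (Gly) → AGC (Ser) — missense.
Codon 4: CCG (Pro) → CCA (Pro) — synonymous.
Codon 5: GCA (Ala) → GAA (Glu) — missense.
Codon 6: GAC (Asp) → GCC (Ala) — missense.
Synonymous: 2 of 5.

2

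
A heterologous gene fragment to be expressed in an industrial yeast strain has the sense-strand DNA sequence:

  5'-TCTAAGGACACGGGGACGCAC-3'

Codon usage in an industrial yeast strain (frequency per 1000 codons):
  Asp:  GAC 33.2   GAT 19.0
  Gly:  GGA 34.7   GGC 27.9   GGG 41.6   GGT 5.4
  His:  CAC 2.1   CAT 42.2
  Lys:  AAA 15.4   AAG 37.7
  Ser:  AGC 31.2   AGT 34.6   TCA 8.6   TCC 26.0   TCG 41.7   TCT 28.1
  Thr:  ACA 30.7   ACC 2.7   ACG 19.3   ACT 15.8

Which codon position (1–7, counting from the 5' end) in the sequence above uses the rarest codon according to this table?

7

Codon 1 TCT (Ser): 28.1 per 1000.
Codon 2 AAG (Lys): 37.7 per 1000.
Codon 3 GAC (Asp): 33.2 per 1000.
Codon 4 ACG (Thr): 19.3 per 1000.
Codon 5 GGG (Gly): 41.6 per 1000.
Codon 6 ACG (Thr): 19.3 per 1000.
Codon 7 CAC (His): 2.1 per 1000.
Lowest frequency is 2.1 at codon 7.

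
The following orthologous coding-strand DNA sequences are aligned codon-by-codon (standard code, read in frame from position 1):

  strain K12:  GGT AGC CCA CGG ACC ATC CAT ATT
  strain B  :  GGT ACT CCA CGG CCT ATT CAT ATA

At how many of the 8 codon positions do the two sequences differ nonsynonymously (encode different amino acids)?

2

Codon 1: GGT Gly / GGT Gly — identical.
Codon 2: AGC Ser / ACT Thr — nonsynonymous.
Codon 3: CCA Pro / CCA Pro — identical.
Codon 4: CGG Arg / CGG Arg — identical.
Codon 5: ACC Thr / CCT Pro — nonsynonymous.
Codon 6: ATC Ile / ATT Ile — synonymous.
Codon 7: CAT His / CAT His — identical.
Codon 8: ATT Ile / ATA Ile — synonymous.
Nonsynonymous differences: 2.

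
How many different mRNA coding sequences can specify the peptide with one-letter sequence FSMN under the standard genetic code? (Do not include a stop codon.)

Phe: 2 codons.
Ser: 6 codons.
Met: 1 codon.
Asn: 2 codons.
2 × 6 × 1 × 2 = 24.

24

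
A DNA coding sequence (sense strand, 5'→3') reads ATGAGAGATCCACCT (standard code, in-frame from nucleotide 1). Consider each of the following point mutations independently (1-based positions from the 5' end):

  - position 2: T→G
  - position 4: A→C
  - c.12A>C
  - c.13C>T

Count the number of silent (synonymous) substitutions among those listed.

2

Codon 1: ATG (Met) → AGG (Arg) — missense.
Codon 2: AGA (Arg) → CGA (Arg) — synonymous.
Codon 4: CCA (Pro) → CCC (Pro) — synonymous.
Codon 5: CCT (Pro) → TCT (Ser) — missense.
Synonymous: 2 of 4.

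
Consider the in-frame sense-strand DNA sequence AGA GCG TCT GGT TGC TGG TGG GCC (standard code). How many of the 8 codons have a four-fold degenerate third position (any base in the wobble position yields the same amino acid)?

Codon 1 AGA (Arg): third position 2-fold.
Codon 2 GCG (Ala): third position 4-fold.
Codon 3 TCT (Ser): third position 4-fold.
Codon 4 GGT (Gly): third position 4-fold.
Codon 5 TGC (Cys): third position 2-fold.
Codon 6 TGG (Trp): third position 1-fold.
Codon 7 TGG (Trp): third position 1-fold.
Codon 8 GCC (Ala): third position 4-fold.
Four-fold degenerate third positions: 4.

4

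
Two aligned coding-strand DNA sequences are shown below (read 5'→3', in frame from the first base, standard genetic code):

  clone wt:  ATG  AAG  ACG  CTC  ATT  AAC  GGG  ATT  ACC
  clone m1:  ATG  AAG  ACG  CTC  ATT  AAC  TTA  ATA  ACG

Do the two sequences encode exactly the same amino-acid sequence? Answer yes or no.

no

Codon 1: ATG Met / ATG Met — identical.
Codon 2: AAG Lys / AAG Lys — identical.
Codon 3: ACG Thr / ACG Thr — identical.
Codon 4: CTC Leu / CTC Leu — identical.
Codon 5: ATT Ile / ATT Ile — identical.
Codon 6: AAC Asn / AAC Asn — identical.
Codon 7: GGG Gly / TTA Leu — nonsynonymous.
Codon 8: ATT Ile / ATA Ile — synonymous.
Codon 9: ACC Thr / ACG Thr — synonymous.
Nonsynonymous differences: 1 → different protein.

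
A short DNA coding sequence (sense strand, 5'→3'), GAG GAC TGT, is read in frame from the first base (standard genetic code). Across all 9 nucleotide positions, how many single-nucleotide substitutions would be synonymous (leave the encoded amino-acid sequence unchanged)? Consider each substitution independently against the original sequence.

Codon 1 (GAG, Glu): 1 synonymous substitution.
Codon 2 (GAC, Asp): 1 synonymous substitution.
Codon 3 (TGT, Cys): 1 synonymous substitution.
Total: 1 + 1 + 1 = 3.

3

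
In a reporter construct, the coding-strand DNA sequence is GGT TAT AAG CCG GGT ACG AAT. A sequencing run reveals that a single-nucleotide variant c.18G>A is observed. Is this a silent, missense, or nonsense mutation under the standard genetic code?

Position 18 falls in codon 6: ACG → Thr.
After the substitution the codon is ACA → Thr.
Both encode Thr, so the change is synonymous.

silent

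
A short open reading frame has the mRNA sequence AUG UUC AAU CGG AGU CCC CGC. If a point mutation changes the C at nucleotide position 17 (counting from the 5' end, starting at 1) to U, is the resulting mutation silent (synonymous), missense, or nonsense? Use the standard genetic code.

missense

Position 17 falls in codon 6: CCC → Pro.
After the substitution the codon is CUC → Leu.
Pro ≠ Leu, so this is a missense mutation.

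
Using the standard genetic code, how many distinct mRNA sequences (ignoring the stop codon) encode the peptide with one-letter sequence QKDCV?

64

Gln: 2 codons.
Lys: 2 codons.
Asp: 2 codons.
Cys: 2 codons.
Val: 4 codons.
2 × 2 × 2 × 2 × 4 = 64.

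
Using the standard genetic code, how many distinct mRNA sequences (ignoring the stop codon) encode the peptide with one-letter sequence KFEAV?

128

Lys: 2 codons.
Phe: 2 codons.
Glu: 2 codons.
Ala: 4 codons.
Val: 4 codons.
2 × 2 × 2 × 4 × 4 = 128.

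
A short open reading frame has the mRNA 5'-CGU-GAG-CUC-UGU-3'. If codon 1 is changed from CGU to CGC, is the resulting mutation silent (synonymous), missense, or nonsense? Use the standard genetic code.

silent

Position 3 falls in codon 1: CGU → Arg.
After the substitution the codon is CGC → Arg.
Both encode Arg, so the change is synonymous.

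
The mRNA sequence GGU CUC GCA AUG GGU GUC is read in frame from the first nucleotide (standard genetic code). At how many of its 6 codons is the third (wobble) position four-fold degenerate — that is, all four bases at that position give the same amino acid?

Codon 1 GGU (Gly): third position 4-fold.
Codon 2 CUC (Leu): third position 4-fold.
Codon 3 GCA (Ala): third position 4-fold.
Codon 4 AUG (Met): third position 1-fold.
Codon 5 GGU (Gly): third position 4-fold.
Codon 6 GUC (Val): third position 4-fold.
Four-fold degenerate third positions: 5.

5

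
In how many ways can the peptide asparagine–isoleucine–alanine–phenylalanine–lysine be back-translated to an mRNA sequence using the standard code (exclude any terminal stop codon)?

96

Asn: 2 codons.
Ile: 3 codons.
Ala: 4 codons.
Phe: 2 codons.
Lys: 2 codons.
2 × 3 × 4 × 2 × 2 = 96.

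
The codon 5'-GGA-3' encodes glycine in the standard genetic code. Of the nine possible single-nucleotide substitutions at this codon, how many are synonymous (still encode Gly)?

Position 1: none → 0 synonymous.
Position 2: none → 0 synonymous.
Position 3: GGU, GGC, GGG → 3 synonymous.
Total: 0 + 0 + 3 = 3.

3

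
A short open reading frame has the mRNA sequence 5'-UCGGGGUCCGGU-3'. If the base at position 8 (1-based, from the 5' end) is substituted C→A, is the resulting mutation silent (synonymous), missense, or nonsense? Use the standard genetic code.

missense

Position 8 falls in codon 3: UCC → Ser.
After the substitution the codon is UAC → Tyr.
Ser ≠ Tyr, so this is a missense mutation.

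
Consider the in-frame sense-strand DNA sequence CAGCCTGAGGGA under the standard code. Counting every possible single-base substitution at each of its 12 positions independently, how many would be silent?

Codon 1 (CAG, Gln): 1 synonymous substitution.
Codon 2 (CCT, Pro): 3 synonymous substitutions.
Codon 3 (GAG, Glu): 1 synonymous substitution.
Codon 4 (GGA, Gly): 3 synonymous substitutions.
Total: 1 + 3 + 1 + 3 = 8.

8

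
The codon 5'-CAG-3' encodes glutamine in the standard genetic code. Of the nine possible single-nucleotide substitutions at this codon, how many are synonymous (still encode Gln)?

1

Position 1: none → 0 synonymous.
Position 2: none → 0 synonymous.
Position 3: CAA → 1 synonymous.
Total: 0 + 0 + 1 = 1.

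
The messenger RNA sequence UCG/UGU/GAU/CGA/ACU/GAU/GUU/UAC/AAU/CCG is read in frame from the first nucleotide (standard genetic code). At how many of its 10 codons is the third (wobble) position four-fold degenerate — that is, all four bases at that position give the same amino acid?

Codon 1 UCG (Ser): third position 4-fold.
Codon 2 UGU (Cys): third position 2-fold.
Codon 3 GAU (Asp): third position 2-fold.
Codon 4 CGA (Arg): third position 4-fold.
Codon 5 ACU (Thr): third position 4-fold.
Codon 6 GAU (Asp): third position 2-fold.
Codon 7 GUU (Val): third position 4-fold.
Codon 8 UAC (Tyr): third position 2-fold.
Codon 9 AAU (Asn): third position 2-fold.
Codon 10 CCG (Pro): third position 4-fold.
Four-fold degenerate third positions: 5.

5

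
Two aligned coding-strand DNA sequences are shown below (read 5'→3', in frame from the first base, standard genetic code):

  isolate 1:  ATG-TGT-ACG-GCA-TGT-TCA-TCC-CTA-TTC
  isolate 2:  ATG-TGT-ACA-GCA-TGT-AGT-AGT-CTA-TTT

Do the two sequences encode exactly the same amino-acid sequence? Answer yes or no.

yes

Codon 1: ATG Met / ATG Met — identical.
Codon 2: TGT Cys / TGT Cys — identical.
Codon 3: ACG Thr / ACA Thr — synonymous.
Codon 4: GCA Ala / GCA Ala — identical.
Codon 5: TGT Cys / TGT Cys — identical.
Codon 6: TCA Ser / AGT Ser — synonymous.
Codon 7: TCC Ser / AGT Ser — synonymous.
Codon 8: CTA Leu / CTA Leu — identical.
Codon 9: TTC Phe / TTT Phe — synonymous.
Nonsynonymous differences: 0 → same protein.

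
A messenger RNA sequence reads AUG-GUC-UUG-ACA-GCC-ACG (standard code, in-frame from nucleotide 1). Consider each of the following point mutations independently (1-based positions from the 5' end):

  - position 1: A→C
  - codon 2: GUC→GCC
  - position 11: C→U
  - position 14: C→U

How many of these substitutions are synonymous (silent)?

Codon 1: AUG (Met) → CUG (Leu) — missense.
Codon 2: GUC (Val) → GCC (Ala) — missense.
Codon 4: ACA (Thr) → AUA (Ile) — missense.
Codon 5: GCC (Ala) → GUC (Val) — missense.
Synonymous: 0 of 4.

0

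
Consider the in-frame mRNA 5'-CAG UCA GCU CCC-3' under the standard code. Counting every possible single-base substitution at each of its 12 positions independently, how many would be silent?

Codon 1 (CAG, Gln): 1 synonymous substitution.
Codon 2 (UCA, Ser): 3 synonymous substitutions.
Codon 3 (GCU, Ala): 3 synonymous substitutions.
Codon 4 (CCC, Pro): 3 synonymous substitutions.
Total: 1 + 3 + 3 + 3 = 10.

10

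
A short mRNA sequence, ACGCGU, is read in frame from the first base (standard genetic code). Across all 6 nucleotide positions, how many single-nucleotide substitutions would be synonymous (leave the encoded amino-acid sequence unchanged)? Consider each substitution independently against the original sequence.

Codon 1 (ACG, Thr): 3 synonymous substitutions.
Codon 2 (CGU, Arg): 3 synonymous substitutions.
Total: 3 + 3 = 6.

6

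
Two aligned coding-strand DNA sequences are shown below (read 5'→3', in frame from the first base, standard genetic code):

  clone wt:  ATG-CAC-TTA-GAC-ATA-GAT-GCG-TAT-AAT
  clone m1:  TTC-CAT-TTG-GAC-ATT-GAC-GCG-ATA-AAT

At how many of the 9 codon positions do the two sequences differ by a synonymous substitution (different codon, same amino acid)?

Codon 1: ATG Met / TTC Phe — nonsynonymous.
Codon 2: CAC His / CAT His — synonymous.
Codon 3: TTA Leu / TTG Leu — synonymous.
Codon 4: GAC Asp / GAC Asp — identical.
Codon 5: ATA Ile / ATT Ile — synonymous.
Codon 6: GAT Asp / GAC Asp — synonymous.
Codon 7: GCG Ala / GCG Ala — identical.
Codon 8: TAT Tyr / ATA Ile — nonsynonymous.
Codon 9: AAT Asn / AAT Asn — identical.
Synonymous differences: 4.

4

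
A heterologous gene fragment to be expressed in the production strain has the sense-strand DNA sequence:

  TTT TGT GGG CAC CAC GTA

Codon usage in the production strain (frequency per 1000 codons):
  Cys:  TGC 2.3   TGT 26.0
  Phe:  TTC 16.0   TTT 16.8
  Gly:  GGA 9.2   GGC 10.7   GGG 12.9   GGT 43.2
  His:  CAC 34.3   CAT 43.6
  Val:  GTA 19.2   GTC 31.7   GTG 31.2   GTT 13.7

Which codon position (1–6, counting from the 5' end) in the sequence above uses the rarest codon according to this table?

Codon 1 TTT (Phe): 16.8 per 1000.
Codon 2 TGT (Cys): 26.0 per 1000.
Codon 3 GGG (Gly): 12.9 per 1000.
Codon 4 CAC (His): 34.3 per 1000.
Codon 5 CAC (His): 34.3 per 1000.
Codon 6 GTA (Val): 19.2 per 1000.
Lowest frequency is 12.9 at codon 3.

3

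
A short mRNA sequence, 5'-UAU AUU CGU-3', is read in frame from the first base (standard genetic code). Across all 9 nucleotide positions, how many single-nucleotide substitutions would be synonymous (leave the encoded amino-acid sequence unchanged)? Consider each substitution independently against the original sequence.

6

Codon 1 (UAU, Tyr): 1 synonymous substitution.
Codon 2 (AUU, Ile): 2 synonymous substitutions.
Codon 3 (CGU, Arg): 3 synonymous substitutions.
Total: 1 + 2 + 3 = 6.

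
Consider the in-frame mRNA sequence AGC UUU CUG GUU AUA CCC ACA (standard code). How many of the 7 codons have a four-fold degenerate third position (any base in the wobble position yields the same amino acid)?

4

Codon 1 AGC (Ser): third position 2-fold.
Codon 2 UUU (Phe): third position 2-fold.
Codon 3 CUG (Leu): third position 4-fold.
Codon 4 GUU (Val): third position 4-fold.
Codon 5 AUA (Ile): third position 3-fold.
Codon 6 CCC (Pro): third position 4-fold.
Codon 7 ACA (Thr): third position 4-fold.
Four-fold degenerate third positions: 4.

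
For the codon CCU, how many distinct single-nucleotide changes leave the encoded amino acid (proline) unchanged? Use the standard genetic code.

Position 1: none → 0 synonymous.
Position 2: none → 0 synonymous.
Position 3: CCC, CCA, CCG → 3 synonymous.
Total: 0 + 0 + 3 = 3.

3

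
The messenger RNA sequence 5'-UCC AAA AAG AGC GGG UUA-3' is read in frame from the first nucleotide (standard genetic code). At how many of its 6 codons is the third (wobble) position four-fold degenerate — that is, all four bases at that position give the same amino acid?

2

Codon 1 UCC (Ser): third position 4-fold.
Codon 2 AAA (Lys): third position 2-fold.
Codon 3 AAG (Lys): third position 2-fold.
Codon 4 AGC (Ser): third position 2-fold.
Codon 5 GGG (Gly): third position 4-fold.
Codon 6 UUA (Leu): third position 2-fold.
Four-fold degenerate third positions: 2.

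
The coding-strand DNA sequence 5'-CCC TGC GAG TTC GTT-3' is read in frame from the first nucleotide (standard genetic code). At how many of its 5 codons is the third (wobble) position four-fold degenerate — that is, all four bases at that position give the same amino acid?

Codon 1 CCC (Pro): third position 4-fold.
Codon 2 TGC (Cys): third position 2-fold.
Codon 3 GAG (Glu): third position 2-fold.
Codon 4 TTC (Phe): third position 2-fold.
Codon 5 GTT (Val): third position 4-fold.
Four-fold degenerate third positions: 2.

2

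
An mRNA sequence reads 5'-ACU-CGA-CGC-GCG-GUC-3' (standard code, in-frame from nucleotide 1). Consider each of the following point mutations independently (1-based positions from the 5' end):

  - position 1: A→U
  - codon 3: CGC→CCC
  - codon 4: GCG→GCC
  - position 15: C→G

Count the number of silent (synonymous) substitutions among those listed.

Codon 1: ACU (Thr) → UCU (Ser) — missense.
Codon 3: CGC (Arg) → CCC (Pro) — missense.
Codon 4: GCG (Ala) → GCC (Ala) — synonymous.
Codon 5: GUC (Val) → GUG (Val) — synonymous.
Synonymous: 2 of 4.

2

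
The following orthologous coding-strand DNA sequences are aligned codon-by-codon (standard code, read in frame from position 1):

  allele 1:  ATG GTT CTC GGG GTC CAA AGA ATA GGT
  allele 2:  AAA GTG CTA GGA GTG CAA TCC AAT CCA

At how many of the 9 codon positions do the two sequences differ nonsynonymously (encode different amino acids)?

4

Codon 1: ATG Met / AAA Lys — nonsynonymous.
Codon 2: GTT Val / GTG Val — synonymous.
Codon 3: CTC Leu / CTA Leu — synonymous.
Codon 4: GGG Gly / GGA Gly — synonymous.
Codon 5: GTC Val / GTG Val — synonymous.
Codon 6: CAA Gln / CAA Gln — identical.
Codon 7: AGA Arg / TCC Ser — nonsynonymous.
Codon 8: ATA Ile / AAT Asn — nonsynonymous.
Codon 9: GGT Gly / CCA Pro — nonsynonymous.
Nonsynonymous differences: 4.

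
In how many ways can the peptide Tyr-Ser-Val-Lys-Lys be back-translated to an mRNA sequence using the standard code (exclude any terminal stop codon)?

192

Tyr: 2 codons.
Ser: 6 codons.
Val: 4 codons.
Lys: 2 codons.
Lys: 2 codons.
2 × 6 × 4 × 2 × 2 = 192.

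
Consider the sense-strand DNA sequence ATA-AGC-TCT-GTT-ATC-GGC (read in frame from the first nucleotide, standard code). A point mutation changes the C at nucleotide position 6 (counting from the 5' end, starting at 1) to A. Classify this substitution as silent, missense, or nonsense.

Position 6 falls in codon 2: AGC → Ser.
After the substitution the codon is AGA → Arg.
Ser ≠ Arg, so this is a missense mutation.

missense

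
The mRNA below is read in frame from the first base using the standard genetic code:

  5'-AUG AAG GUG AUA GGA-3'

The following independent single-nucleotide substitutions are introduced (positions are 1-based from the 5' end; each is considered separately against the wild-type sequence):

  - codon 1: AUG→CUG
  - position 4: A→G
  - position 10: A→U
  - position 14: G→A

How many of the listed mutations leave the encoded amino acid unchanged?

0

Codon 1: AUG (Met) → CUG (Leu) — missense.
Codon 2: AAG (Lys) → GAG (Glu) — missense.
Codon 4: AUA (Ile) → UUA (Leu) — missense.
Codon 5: GGA (Gly) → GAA (Glu) — missense.
Synonymous: 0 of 4.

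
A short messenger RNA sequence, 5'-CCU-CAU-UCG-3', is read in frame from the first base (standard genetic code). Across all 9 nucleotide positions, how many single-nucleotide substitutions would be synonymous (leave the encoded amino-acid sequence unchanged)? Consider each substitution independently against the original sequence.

7

Codon 1 (CCU, Pro): 3 synonymous substitutions.
Codon 2 (CAU, His): 1 synonymous substitution.
Codon 3 (UCG, Ser): 3 synonymous substitutions.
Total: 3 + 1 + 3 = 7.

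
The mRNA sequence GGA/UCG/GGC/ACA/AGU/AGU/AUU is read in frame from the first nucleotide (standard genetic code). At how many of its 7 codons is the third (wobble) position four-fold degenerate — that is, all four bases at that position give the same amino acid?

4

Codon 1 GGA (Gly): third position 4-fold.
Codon 2 UCG (Ser): third position 4-fold.
Codon 3 GGC (Gly): third position 4-fold.
Codon 4 ACA (Thr): third position 4-fold.
Codon 5 AGU (Ser): third position 2-fold.
Codon 6 AGU (Ser): third position 2-fold.
Codon 7 AUU (Ile): third position 3-fold.
Four-fold degenerate third positions: 4.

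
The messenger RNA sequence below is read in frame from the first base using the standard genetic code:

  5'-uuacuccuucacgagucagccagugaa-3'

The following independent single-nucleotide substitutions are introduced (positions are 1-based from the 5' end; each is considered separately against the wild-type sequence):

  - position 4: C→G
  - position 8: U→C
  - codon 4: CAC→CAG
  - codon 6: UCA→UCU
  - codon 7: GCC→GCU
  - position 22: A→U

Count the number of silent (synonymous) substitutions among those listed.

2

Codon 2: CUC (Leu) → GUC (Val) — missense.
Codon 3: CUU (Leu) → CCU (Pro) — missense.
Codon 4: CAC (His) → CAG (Gln) — missense.
Codon 6: UCA (Ser) → UCU (Ser) — synonymous.
Codon 7: GCC (Ala) → GCU (Ala) — synonymous.
Codon 8: AGU (Ser) → UGU (Cys) — missense.
Synonymous: 2 of 6.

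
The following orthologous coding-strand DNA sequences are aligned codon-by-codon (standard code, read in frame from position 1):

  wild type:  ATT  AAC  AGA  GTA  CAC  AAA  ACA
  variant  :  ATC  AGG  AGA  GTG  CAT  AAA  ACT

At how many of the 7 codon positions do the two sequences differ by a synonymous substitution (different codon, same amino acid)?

Codon 1: ATT Ile / ATC Ile — synonymous.
Codon 2: AAC Asn / AGG Arg — nonsynonymous.
Codon 3: AGA Arg / AGA Arg — identical.
Codon 4: GTA Val / GTG Val — synonymous.
Codon 5: CAC His / CAT His — synonymous.
Codon 6: AAA Lys / AAA Lys — identical.
Codon 7: ACA Thr / ACT Thr — synonymous.
Synonymous differences: 4.

4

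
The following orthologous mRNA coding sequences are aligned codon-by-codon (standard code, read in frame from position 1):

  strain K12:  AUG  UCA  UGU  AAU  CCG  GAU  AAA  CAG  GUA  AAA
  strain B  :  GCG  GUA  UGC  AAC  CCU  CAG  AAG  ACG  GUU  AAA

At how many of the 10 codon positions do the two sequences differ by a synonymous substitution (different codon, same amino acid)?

Codon 1: AUG Met / GCG Ala — nonsynonymous.
Codon 2: UCA Ser / GUA Val — nonsynonymous.
Codon 3: UGU Cys / UGC Cys — synonymous.
Codon 4: AAU Asn / AAC Asn — synonymous.
Codon 5: CCG Pro / CCU Pro — synonymous.
Codon 6: GAU Asp / CAG Gln — nonsynonymous.
Codon 7: AAA Lys / AAG Lys — synonymous.
Codon 8: CAG Gln / ACG Thr — nonsynonymous.
Codon 9: GUA Val / GUU Val — synonymous.
Codon 10: AAA Lys / AAA Lys — identical.
Synonymous differences: 5.

5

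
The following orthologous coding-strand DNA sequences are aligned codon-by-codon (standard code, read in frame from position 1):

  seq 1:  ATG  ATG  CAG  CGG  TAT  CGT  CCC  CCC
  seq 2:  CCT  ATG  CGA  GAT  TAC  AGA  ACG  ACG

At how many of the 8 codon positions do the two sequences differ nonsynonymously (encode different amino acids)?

Codon 1: ATG Met / CCT Pro — nonsynonymous.
Codon 2: ATG Met / ATG Met — identical.
Codon 3: CAG Gln / CGA Arg — nonsynonymous.
Codon 4: CGG Arg / GAT Asp — nonsynonymous.
Codon 5: TAT Tyr / TAC Tyr — synonymous.
Codon 6: CGT Arg / AGA Arg — synonymous.
Codon 7: CCC Pro / ACG Thr — nonsynonymous.
Codon 8: CCC Pro / ACG Thr — nonsynonymous.
Nonsynonymous differences: 5.

5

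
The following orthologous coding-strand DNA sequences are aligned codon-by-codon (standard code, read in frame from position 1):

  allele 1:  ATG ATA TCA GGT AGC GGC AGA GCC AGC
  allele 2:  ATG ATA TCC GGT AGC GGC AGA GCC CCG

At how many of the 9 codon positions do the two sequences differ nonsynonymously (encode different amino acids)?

1

Codon 1: ATG Met / ATG Met — identical.
Codon 2: ATA Ile / ATA Ile — identical.
Codon 3: TCA Ser / TCC Ser — synonymous.
Codon 4: GGT Gly / GGT Gly — identical.
Codon 5: AGC Ser / AGC Ser — identical.
Codon 6: GGC Gly / GGC Gly — identical.
Codon 7: AGA Arg / AGA Arg — identical.
Codon 8: GCC Ala / GCC Ala — identical.
Codon 9: AGC Ser / CCG Pro — nonsynonymous.
Nonsynonymous differences: 1.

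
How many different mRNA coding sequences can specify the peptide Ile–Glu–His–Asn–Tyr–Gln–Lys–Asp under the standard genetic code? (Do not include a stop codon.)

Ile: 3 codons.
Glu: 2 codons.
His: 2 codons.
Asn: 2 codons.
Tyr: 2 codons.
Gln: 2 codons.
Lys: 2 codons.
Asp: 2 codons.
3 × 2 × 2 × 2 × 2 × 2 × 2 × 2 = 384.

384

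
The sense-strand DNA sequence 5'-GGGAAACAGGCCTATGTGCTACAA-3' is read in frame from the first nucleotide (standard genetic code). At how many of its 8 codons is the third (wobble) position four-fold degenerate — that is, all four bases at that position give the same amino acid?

Codon 1 GGG (Gly): third position 4-fold.
Codon 2 AAA (Lys): third position 2-fold.
Codon 3 CAG (Gln): third position 2-fold.
Codon 4 GCC (Ala): third position 4-fold.
Codon 5 TAT (Tyr): third position 2-fold.
Codon 6 GTG (Val): third position 4-fold.
Codon 7 CTA (Leu): third position 4-fold.
Codon 8 CAA (Gln): third position 2-fold.
Four-fold degenerate third positions: 4.

4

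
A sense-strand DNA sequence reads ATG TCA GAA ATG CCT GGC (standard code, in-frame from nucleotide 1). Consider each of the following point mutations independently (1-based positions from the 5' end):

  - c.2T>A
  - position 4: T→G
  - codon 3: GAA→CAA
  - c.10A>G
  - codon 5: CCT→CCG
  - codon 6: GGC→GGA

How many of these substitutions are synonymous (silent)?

Codon 1: ATG (Met) → AAG (Lys) — missense.
Codon 2: TCA (Ser) → GCA (Ala) — missense.
Codon 3: GAA (Glu) → CAA (Gln) — missense.
Codon 4: ATG (Met) → GTG (Val) — missense.
Codon 5: CCT (Pro) → CCG (Pro) — synonymous.
Codon 6: GGC (Gly) → GGA (Gly) — synonymous.
Synonymous: 2 of 6.

2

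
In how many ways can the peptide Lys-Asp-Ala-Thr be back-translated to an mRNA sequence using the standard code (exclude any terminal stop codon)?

Lys: 2 codons.
Asp: 2 codons.
Ala: 4 codons.
Thr: 4 codons.
2 × 2 × 4 × 4 = 64.

64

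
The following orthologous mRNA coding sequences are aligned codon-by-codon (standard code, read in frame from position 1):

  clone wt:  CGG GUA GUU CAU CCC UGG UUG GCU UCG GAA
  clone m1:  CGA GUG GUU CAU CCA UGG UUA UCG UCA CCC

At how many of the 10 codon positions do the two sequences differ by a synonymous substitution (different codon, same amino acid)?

Codon 1: CGG Arg / CGA Arg — synonymous.
Codon 2: GUA Val / GUG Val — synonymous.
Codon 3: GUU Val / GUU Val — identical.
Codon 4: CAU His / CAU His — identical.
Codon 5: CCC Pro / CCA Pro — synonymous.
Codon 6: UGG Trp / UGG Trp — identical.
Codon 7: UUG Leu / UUA Leu — synonymous.
Codon 8: GCU Ala / UCG Ser — nonsynonymous.
Codon 9: UCG Ser / UCA Ser — synonymous.
Codon 10: GAA Glu / CCC Pro — nonsynonymous.
Synonymous differences: 5.

5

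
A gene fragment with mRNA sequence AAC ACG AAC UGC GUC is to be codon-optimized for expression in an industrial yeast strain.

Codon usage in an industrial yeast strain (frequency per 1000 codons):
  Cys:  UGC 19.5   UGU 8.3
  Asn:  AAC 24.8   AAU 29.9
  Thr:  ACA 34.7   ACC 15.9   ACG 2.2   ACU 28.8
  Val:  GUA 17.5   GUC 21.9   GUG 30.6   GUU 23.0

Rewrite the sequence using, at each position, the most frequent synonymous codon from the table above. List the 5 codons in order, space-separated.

Codon 1 (Asn): best is AAU at 29.9.
Codon 2 (Thr): best is ACA at 34.7.
Codon 3 (Asn): best is AAU at 29.9.
Codon 4 (Cys): best is UGC at 19.5.
Codon 5 (Val): best is GUG at 30.6.

AAU ACA AAU UGC GUG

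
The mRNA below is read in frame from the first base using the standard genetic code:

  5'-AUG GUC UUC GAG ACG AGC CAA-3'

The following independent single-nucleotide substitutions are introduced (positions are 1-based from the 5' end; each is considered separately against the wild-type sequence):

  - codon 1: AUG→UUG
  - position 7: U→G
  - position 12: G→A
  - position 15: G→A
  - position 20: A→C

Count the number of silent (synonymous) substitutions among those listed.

Codon 1: AUG (Met) → UUG (Leu) — missense.
Codon 3: UUC (Phe) → GUC (Val) — missense.
Codon 4: GAG (Glu) → GAA (Glu) — synonymous.
Codon 5: ACG (Thr) → ACA (Thr) — synonymous.
Codon 7: CAA (Gln) → CCA (Pro) — missense.
Synonymous: 2 of 5.

2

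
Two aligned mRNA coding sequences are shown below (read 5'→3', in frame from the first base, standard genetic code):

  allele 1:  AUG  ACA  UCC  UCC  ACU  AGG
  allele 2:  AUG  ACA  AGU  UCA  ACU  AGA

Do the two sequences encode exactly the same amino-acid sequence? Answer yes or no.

yes

Codon 1: AUG Met / AUG Met — identical.
Codon 2: ACA Thr / ACA Thr — identical.
Codon 3: UCC Ser / AGU Ser — synonymous.
Codon 4: UCC Ser / UCA Ser — synonymous.
Codon 5: ACU Thr / ACU Thr — identical.
Codon 6: AGG Arg / AGA Arg — synonymous.
Nonsynonymous differences: 0 → same protein.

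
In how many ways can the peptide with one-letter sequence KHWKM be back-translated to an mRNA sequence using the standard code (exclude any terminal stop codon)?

8

Lys: 2 codons.
His: 2 codons.
Trp: 1 codon.
Lys: 2 codons.
Met: 1 codon.
2 × 2 × 1 × 2 × 1 = 8.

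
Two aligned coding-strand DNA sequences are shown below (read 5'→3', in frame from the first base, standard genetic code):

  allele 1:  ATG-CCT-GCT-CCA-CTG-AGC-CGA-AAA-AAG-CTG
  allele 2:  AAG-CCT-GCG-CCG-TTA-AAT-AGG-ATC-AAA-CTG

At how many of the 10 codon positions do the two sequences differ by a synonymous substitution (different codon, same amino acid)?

5

Codon 1: ATG Met / AAG Lys — nonsynonymous.
Codon 2: CCT Pro / CCT Pro — identical.
Codon 3: GCT Ala / GCG Ala — synonymous.
Codon 4: CCA Pro / CCG Pro — synonymous.
Codon 5: CTG Leu / TTA Leu — synonymous.
Codon 6: AGC Ser / AAT Asn — nonsynonymous.
Codon 7: CGA Arg / AGG Arg — synonymous.
Codon 8: AAA Lys / ATC Ile — nonsynonymous.
Codon 9: AAG Lys / AAA Lys — synonymous.
Codon 10: CTG Leu / CTG Leu — identical.
Synonymous differences: 5.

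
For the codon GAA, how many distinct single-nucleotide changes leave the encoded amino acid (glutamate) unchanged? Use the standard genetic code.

Position 1: none → 0 synonymous.
Position 2: none → 0 synonymous.
Position 3: GAG → 1 synonymous.
Total: 0 + 0 + 1 = 1.

1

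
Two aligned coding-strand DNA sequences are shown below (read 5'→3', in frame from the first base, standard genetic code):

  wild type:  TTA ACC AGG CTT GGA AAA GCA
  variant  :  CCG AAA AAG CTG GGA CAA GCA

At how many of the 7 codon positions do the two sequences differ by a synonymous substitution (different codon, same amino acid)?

Codon 1: TTA Leu / CCG Pro — nonsynonymous.
Codon 2: ACC Thr / AAA Lys — nonsynonymous.
Codon 3: AGG Arg / AAG Lys — nonsynonymous.
Codon 4: CTT Leu / CTG Leu — synonymous.
Codon 5: GGA Gly / GGA Gly — identical.
Codon 6: AAA Lys / CAA Gln — nonsynonymous.
Codon 7: GCA Ala / GCA Ala — identical.
Synonymous differences: 1.

1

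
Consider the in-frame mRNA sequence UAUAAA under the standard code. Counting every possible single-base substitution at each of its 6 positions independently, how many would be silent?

Codon 1 (UAU, Tyr): 1 synonymous substitution.
Codon 2 (AAA, Lys): 1 synonymous substitution.
Total: 1 + 1 = 2.

2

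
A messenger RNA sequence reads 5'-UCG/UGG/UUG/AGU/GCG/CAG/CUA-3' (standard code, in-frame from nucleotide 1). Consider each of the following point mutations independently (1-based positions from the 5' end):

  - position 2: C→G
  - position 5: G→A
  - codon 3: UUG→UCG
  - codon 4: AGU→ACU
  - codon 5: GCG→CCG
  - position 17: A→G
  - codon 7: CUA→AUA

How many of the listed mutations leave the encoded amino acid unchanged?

0

Codon 1: UCG (Ser) → UGG (Trp) — missense.
Codon 2: UGG (Trp) → UAG (Stop) — nonsense.
Codon 3: UUG (Leu) → UCG (Ser) — missense.
Codon 4: AGU (Ser) → ACU (Thr) — missense.
Codon 5: GCG (Ala) → CCG (Pro) — missense.
Codon 6: CAG (Gln) → CGG (Arg) — missense.
Codon 7: CUA (Leu) → AUA (Ile) — missense.
Synonymous: 0 of 7.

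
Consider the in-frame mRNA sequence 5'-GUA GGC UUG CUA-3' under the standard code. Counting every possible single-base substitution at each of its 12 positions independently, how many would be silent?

Codon 1 (GUA, Val): 3 synonymous substitutions.
Codon 2 (GGC, Gly): 3 synonymous substitutions.
Codon 3 (UUG, Leu): 2 synonymous substitutions.
Codon 4 (CUA, Leu): 4 synonymous substitutions.
Total: 3 + 3 + 2 + 4 = 12.

12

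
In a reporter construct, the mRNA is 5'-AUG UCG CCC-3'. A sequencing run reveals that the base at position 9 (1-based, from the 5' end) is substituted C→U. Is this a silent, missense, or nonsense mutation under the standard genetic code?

Position 9 falls in codon 3: CCC → Pro.
After the substitution the codon is CCU → Pro.
Both encode Pro, so the change is synonymous.

silent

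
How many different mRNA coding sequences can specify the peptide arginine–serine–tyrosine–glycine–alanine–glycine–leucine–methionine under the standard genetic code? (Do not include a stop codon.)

27648

Arg: 6 codons.
Ser: 6 codons.
Tyr: 2 codons.
Gly: 4 codons.
Ala: 4 codons.
Gly: 4 codons.
Leu: 6 codons.
Met: 1 codon.
6 × 6 × 2 × 4 × 4 × 4 × 6 × 1 = 27648.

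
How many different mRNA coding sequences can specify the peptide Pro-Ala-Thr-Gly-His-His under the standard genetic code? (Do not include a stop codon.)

Pro: 4 codons.
Ala: 4 codons.
Thr: 4 codons.
Gly: 4 codons.
His: 2 codons.
His: 2 codons.
4 × 4 × 4 × 4 × 2 × 2 = 1024.

1024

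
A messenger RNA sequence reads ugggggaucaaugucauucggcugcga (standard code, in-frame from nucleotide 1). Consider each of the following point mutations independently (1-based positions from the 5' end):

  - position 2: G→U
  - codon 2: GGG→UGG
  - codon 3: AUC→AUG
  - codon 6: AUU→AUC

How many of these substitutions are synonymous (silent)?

Codon 1: UGG (Trp) → UUG (Leu) — missense.
Codon 2: GGG (Gly) → UGG (Trp) — missense.
Codon 3: AUC (Ile) → AUG (Met) — missense.
Codon 6: AUU (Ile) → AUC (Ile) — synonymous.
Synonymous: 1 of 4.

1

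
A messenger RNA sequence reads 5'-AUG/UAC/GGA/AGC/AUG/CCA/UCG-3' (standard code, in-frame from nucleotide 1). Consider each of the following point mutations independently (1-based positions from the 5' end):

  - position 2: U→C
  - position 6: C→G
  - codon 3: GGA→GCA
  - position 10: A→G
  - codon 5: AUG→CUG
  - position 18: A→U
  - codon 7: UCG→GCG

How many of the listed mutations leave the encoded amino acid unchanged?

Codon 1: AUG (Met) → ACG (Thr) — missense.
Codon 2: UAC (Tyr) → UAG (Stop) — nonsense.
Codon 3: GGA (Gly) → GCA (Ala) — missense.
Codon 4: AGC (Ser) → GGC (Gly) — missense.
Codon 5: AUG (Met) → CUG (Leu) — missense.
Codon 6: CCA (Pro) → CCU (Pro) — synonymous.
Codon 7: UCG (Ser) → GCG (Ala) — missense.
Synonymous: 1 of 7.

1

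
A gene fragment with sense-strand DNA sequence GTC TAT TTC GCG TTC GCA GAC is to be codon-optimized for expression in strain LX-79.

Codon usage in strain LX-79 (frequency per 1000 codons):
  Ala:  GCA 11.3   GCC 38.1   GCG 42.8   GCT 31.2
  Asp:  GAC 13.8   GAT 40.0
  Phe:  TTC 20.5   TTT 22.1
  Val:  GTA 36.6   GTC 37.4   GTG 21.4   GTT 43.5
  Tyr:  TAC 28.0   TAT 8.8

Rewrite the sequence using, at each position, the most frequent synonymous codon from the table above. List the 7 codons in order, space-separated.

GTT TAC TTT GCG TTT GCG GAT

Codon 1 (Val): best is GTT at 43.5.
Codon 2 (Tyr): best is TAC at 28.0.
Codon 3 (Phe): best is TTT at 22.1.
Codon 4 (Ala): best is GCG at 42.8.
Codon 5 (Phe): best is TTT at 22.1.
Codon 6 (Ala): best is GCG at 42.8.
Codon 7 (Asp): best is GAT at 40.0.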